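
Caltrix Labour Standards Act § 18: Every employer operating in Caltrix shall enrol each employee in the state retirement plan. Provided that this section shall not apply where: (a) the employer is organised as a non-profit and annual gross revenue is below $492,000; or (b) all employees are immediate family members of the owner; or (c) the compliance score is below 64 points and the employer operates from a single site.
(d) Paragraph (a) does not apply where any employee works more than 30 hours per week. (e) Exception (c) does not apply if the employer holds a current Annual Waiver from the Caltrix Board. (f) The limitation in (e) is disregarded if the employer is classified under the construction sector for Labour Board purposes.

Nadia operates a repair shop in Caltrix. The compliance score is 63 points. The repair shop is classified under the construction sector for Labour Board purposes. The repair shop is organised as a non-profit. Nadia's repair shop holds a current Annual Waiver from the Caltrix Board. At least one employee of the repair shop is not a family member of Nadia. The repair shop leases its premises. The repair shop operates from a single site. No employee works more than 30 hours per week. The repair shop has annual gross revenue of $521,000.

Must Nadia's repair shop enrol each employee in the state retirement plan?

No — exception (c) applies; Nadia's repair shop is not required to enrol each employee in the state retirement plan.

Exception (a) requires that annual gross revenue is below $492,000; but annual gross revenue is $521,000, not below $492,000, so (a) is unavailable.
Exception (b) does not apply: at least one employee is not a family member.
Exception (c)'s conditions are all satisfied: the compliance score is 63 points, below the 64 points limit; the employer operates from a single site. Under paragraphs (e)–(f): (e) is engaged (a current Annual Waiver is held), but is displaced by (f): (f) operates against (e): the repair shop is classified under the construction sector. (c) remains available.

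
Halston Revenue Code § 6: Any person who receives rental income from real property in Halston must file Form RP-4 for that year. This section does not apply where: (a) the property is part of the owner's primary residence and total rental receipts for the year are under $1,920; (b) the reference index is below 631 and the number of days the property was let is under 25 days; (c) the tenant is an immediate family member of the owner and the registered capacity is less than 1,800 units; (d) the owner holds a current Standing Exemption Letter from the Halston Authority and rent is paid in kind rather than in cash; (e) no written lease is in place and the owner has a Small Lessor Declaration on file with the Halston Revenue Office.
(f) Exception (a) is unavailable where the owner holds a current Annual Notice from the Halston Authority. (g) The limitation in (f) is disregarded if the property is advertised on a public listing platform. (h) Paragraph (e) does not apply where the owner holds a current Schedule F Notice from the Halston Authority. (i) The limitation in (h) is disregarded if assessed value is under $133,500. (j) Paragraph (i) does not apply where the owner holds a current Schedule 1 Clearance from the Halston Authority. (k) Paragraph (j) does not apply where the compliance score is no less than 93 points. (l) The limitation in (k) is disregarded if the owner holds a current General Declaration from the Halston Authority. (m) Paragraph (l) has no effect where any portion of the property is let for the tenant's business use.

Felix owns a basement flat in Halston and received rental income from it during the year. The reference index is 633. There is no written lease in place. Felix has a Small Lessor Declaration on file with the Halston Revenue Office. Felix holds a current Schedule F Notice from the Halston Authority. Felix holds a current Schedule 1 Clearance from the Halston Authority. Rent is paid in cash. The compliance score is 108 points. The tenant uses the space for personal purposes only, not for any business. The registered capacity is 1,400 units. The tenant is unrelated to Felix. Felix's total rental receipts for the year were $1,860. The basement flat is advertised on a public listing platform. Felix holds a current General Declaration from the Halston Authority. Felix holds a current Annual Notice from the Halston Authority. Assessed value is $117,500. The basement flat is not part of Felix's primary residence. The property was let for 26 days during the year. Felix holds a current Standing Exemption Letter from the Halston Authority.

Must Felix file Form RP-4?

Exception (a) fails — the basement flat is not part of the primary residence.
Exception (b) requires that the reference index is below 631; but the reference index is 633, not below 631, so (b) is unavailable.
Exception (c) fails — the tenant is unrelated to the owner.
Exception (d) fails — rent is paid in cash.
Exception (e) is satisfied on its face — there is no written lease; a Small Lessor Declaration is on file. However, paragraphs (h)–(m) must be considered: (h) operates against (e): a current Schedule F Notice is held. (i) would limit (h) — assessed value is $117,500, under the $133,500 limit — but (j) sets (i) aside: (j) operates against (i): a current Schedule 1 Clearance is held. (k) would limit (j) — the compliance score is 108 points, meeting the 93 points threshold — but (l) sets (k) aside: (l) operates against (k): a current General Declaration is held. (m) does not operate here (the space is used for personal purposes only), so (l) stands. (e) is therefore removed.
No exception applies. The general rule governs.

Yes — Felix must file Form RP-4.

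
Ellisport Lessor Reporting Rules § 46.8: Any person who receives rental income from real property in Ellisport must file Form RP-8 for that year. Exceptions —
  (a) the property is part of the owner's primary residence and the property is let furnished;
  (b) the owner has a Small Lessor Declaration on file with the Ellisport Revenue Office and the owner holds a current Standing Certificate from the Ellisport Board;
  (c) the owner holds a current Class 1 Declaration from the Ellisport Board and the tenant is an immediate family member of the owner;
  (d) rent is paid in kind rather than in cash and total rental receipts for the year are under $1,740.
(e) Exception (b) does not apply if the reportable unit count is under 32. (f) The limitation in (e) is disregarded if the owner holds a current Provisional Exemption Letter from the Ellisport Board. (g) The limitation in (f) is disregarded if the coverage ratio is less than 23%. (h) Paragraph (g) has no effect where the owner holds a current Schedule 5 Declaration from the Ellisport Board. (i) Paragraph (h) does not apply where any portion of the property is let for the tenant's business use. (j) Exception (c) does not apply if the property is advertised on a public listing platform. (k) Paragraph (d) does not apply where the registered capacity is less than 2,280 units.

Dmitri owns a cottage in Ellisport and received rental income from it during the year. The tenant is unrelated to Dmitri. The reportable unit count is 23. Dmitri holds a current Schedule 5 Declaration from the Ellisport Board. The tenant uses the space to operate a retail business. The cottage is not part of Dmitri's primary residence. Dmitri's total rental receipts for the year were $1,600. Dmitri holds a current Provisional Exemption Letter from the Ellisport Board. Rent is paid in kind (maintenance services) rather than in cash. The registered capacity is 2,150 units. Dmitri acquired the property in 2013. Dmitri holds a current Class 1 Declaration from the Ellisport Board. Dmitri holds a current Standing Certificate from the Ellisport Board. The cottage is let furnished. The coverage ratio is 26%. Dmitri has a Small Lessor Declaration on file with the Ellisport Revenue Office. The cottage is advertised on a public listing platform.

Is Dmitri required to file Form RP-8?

Exception (a) does not apply: the cottage is not part of the primary residence.
Exception (b) is satisfied on its face — a Small Lessor Declaration is on file; a current Standing Certificate is held. Under paragraphs (e)–(i): (e) would limit (b) — the reportable unit count is 23, under the 32 limit — but (f) sets (e) aside: (f) operates against (e): a current Provisional Exemption Letter is held. (g) is not triggered (the coverage ratio is 26%, not less than 23%), so (f) stands. (b) remains available.
Exception (c) fails — the tenant is unrelated to the owner.
Exception (d): rent is paid in kind; total rental receipts for the year are $1,600, under the $1,740 limit — every condition holds. But: (k) is triggered — the registered capacity is 2,150 units, less than the 2,280 units limit. So (d) is unavailable.

No — exception (b) applies; Dmitri is not required to file Form RP-8.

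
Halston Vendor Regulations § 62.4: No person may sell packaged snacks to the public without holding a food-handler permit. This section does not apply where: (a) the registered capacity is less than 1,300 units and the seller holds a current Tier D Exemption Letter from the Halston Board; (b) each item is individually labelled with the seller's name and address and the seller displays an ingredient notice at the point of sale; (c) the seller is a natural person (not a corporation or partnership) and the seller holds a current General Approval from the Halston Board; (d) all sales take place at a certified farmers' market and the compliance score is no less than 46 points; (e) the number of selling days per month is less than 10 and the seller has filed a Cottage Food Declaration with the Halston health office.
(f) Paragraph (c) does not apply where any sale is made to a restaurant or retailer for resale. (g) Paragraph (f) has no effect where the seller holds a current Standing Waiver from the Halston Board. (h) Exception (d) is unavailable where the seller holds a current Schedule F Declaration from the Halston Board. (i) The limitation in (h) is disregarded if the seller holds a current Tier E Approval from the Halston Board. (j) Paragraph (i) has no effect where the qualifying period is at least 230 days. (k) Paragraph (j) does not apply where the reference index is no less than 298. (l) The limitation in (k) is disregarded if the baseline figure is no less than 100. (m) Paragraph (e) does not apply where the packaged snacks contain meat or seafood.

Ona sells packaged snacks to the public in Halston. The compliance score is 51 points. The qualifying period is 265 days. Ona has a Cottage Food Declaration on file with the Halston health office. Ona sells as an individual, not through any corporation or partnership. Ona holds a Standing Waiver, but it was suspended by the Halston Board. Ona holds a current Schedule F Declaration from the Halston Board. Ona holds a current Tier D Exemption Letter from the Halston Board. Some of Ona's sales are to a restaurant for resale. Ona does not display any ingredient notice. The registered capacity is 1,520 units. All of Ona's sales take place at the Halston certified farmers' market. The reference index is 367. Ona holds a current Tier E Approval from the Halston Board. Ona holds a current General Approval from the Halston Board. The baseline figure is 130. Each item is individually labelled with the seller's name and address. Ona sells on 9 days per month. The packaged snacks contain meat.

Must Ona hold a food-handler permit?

Exception (a) does not apply: the registered capacity is 1,520 units, not less than 1,300 units.
Exception (b) does not apply: no ingredient notice is displayed.
All of (c)'s requirements are met (the seller is a natural person; a current General Approval is held). But: (f) is triggered — some sales are to a restaurant for resale. (g) is not triggered (the Standing Waiver is not current), so (f) stands. Exception (c) does not apply.
Exception (d): all sales are at a certified farmers' market; the compliance score is 51 points, meeting the 46 points threshold — every condition holds. But applying paragraphs (h)–(l): (h) applies — a current Schedule F Declaration is held. (i) would limit (h) — a current Tier E Approval is held — but (j) sets (i) aside: (j) operates against (i): the qualifying period is 265 days, meeting the 230 days threshold. (k) is engaged (the reference index is 367, meeting the 298 threshold), but is itself disapplied by (l): (l) applies — the baseline figure is 130, meeting the 100 threshold. So (d) is unavailable.
All of (e)'s requirements are met (the number of selling days per month is 9, less than the 10 limit; a Cottage Food Declaration is on file). However, paragraph (m) must be considered: (m) operates against (e): the packaged snacks contain meat. Exception (e) does not apply.
No exception displaces § 62.4.

Yes — Ona must hold a food-handler permit.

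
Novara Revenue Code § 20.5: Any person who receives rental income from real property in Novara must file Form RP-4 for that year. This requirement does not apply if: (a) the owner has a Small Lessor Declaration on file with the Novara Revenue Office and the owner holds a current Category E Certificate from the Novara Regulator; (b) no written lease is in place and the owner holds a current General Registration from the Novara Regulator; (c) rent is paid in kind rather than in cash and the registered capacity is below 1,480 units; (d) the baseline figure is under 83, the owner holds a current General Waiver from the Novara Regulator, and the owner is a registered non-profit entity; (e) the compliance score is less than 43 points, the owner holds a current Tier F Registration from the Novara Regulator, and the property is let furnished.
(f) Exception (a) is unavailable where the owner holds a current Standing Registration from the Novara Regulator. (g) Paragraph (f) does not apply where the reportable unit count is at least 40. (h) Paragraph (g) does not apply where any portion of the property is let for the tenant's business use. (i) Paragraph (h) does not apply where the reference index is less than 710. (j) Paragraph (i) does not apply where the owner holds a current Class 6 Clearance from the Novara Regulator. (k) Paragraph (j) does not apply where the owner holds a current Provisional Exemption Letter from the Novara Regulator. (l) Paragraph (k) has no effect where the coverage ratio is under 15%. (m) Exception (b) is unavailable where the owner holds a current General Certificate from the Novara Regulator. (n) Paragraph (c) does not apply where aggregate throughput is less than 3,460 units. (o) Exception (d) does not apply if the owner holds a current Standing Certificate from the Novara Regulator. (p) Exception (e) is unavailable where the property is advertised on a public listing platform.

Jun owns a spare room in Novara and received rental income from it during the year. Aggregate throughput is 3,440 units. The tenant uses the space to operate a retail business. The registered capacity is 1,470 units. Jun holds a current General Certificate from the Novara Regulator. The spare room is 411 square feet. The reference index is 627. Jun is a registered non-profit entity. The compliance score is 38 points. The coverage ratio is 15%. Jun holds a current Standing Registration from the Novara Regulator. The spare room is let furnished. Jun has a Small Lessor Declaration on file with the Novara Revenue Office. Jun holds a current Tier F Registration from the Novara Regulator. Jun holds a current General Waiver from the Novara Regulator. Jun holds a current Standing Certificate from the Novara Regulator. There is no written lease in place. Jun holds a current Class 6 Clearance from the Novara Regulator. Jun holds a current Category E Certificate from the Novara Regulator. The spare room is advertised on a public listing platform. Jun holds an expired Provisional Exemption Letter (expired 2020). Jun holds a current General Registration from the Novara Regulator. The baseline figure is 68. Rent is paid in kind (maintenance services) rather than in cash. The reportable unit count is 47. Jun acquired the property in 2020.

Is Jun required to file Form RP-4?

Yes — Jun must file Form RP-4.

Exception (a)'s conditions are all satisfied: a Small Lessor Declaration is on file; a current Category E Certificate is held. But applying paragraphs (f)–(l): (f) operates against (a): a current Standing Registration is held. (g) would limit (f) — the reportable unit count is 47, meeting the 40 threshold — but (h) sets (g) aside: (h) operates against (g): the space is let for business use. (i) is engaged (the reference index is 627, less than the 710 limit), but is overridden by (j): (j) operates against (i): a current Class 6 Clearance is held. (k), which would lift (j), is not engaged — the Provisional Exemption Letter is not current. So (a) is unavailable.
Exception (b) is satisfied on its face — there is no written lease; a current General Registration is held. Turning to paragraph (m): (m) is triggered — a current General Certificate is held. So (b) is unavailable.
Exception (c) is satisfied on its face — rent is paid in kind; the registered capacity is 1,470 units, below the 1,480 units limit. Turning to paragraph (n): (n) is engaged — aggregate throughput is 3,440 units, less than the 3,460 units limit. Exception (c) does not apply.
Exception (d) is satisfied on its face — the baseline figure is 68, under the 83 limit; a current General Waiver is held; Jun is a registered non-profit. But applying paragraph (o): (o) operates against (d): a current Standing Certificate is held. So (d) is unavailable.
Exception (e)'s conditions are all satisfied: the compliance score is 38 points, less than the 43 points limit; a current Tier F Registration is held; the property is let furnished. But applying paragraph (p): (p) operates against (e): the property is publicly advertised. Exception (e) does not apply.
Every exception is unavailable, so the rule governs.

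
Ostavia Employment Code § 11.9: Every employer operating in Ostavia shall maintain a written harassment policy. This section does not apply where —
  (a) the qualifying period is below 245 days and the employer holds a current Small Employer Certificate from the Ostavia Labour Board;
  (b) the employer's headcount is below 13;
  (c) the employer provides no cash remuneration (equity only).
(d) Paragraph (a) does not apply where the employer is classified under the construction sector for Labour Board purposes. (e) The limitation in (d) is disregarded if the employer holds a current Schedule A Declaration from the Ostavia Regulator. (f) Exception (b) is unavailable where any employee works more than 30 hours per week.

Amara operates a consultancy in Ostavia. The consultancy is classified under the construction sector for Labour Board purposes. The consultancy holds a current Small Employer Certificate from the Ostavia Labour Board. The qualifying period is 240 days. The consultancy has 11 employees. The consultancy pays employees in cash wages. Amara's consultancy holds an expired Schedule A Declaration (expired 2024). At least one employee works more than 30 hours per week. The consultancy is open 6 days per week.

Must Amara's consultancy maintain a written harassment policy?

Yes — Amara's consultancy must maintain a written harassment policy.

All of (a)'s requirements are met (the qualifying period is 240 days, below the 245 days limit; a current Small Employer Certificate is held). However, paragraphs (d)–(e) must be considered: (d) operates against (a): the consultancy is classified under the construction sector. (e) does not operate here (the Schedule A Declaration is not current), so (d) stands. Exception (a) does not apply.
All of (b)'s requirements are met (the employer's headcount is 11, below the 13 limit). But: (f) is triggered — at least one employee exceeds 30 hours/week. (b) is therefore removed.
Exception (c) requires that the employer provides no cash remuneration (equity only); but employees are paid cash wages, so (c) is unavailable.
None of the exceptions is available; § 11.9 applies in full.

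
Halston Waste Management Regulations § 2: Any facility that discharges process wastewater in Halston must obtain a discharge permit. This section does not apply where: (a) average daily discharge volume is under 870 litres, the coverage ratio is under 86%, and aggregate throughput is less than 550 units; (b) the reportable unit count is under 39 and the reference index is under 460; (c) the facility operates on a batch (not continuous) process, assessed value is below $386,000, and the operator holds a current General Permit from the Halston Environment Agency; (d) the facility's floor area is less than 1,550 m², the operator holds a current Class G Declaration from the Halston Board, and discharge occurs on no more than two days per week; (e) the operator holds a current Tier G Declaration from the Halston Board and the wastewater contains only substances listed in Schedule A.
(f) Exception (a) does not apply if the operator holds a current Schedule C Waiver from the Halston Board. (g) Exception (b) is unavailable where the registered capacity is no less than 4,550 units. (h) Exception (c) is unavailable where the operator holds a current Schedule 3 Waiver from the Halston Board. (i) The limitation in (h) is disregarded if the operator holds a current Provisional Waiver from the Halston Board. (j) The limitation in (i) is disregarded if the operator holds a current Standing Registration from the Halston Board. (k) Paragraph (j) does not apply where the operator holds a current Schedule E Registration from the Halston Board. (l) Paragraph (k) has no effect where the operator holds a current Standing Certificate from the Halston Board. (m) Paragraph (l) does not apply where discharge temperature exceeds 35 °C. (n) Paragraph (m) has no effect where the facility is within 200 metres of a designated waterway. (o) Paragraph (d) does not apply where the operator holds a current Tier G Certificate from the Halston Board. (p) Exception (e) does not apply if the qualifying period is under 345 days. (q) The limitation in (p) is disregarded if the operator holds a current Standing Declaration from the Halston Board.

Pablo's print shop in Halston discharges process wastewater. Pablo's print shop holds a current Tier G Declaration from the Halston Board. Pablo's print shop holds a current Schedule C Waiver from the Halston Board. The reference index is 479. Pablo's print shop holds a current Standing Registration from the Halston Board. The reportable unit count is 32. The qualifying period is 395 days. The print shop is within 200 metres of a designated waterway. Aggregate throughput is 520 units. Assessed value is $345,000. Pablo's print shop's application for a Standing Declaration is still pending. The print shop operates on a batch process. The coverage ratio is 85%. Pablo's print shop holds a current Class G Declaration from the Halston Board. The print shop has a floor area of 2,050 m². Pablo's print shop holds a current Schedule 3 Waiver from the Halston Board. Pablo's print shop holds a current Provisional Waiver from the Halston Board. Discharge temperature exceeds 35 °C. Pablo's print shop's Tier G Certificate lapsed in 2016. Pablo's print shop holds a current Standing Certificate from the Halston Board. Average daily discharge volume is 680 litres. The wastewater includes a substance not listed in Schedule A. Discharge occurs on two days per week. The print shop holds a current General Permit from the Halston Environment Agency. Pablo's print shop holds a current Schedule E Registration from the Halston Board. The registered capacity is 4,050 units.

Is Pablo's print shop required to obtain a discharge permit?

All of (a)'s requirements are met (average daily discharge volume is 680 litres, under the 870 litres limit; the coverage ratio is 85%, under the 86% limit; aggregate throughput is 520 units, less than the 550 units limit). But: (f) operates against (a): a current Schedule C Waiver is held. Exception (a) does not apply.
Exception (b) requires that the reference index is under 460; but the reference index is 479, not under 460, so (b) is unavailable.
Exception (c) is satisfied on its face — the facility operates on a batch process; assessed value is $345,000, below the $386,000 limit; a current General Permit is held. However, paragraphs (h)–(n) must be considered: (h) is engaged — a current Schedule 3 Waiver is held. (i) operates (a current Provisional Waiver is held), but is overridden by (j): (j) is engaged — a current Standing Registration is held. (k) applies (a current Schedule E Registration is held), but yields to (l): (l) operates against (k): a current Standing Certificate is held. (m) is engaged (discharge temperature exceeds 35 °C), but yields to (n): (n) operates against (m): the print shop is within 200 m of a designated waterway. (c) is therefore removed.
Exception (d) fails — the facility's floor area is 2,050 m², not less than 1,550 m².
Exception (e) fails — the wastewater includes a non-Schedule-A substance.
No exception displaces § 2.

Yes — Pablo's print shop must obtain a discharge permit.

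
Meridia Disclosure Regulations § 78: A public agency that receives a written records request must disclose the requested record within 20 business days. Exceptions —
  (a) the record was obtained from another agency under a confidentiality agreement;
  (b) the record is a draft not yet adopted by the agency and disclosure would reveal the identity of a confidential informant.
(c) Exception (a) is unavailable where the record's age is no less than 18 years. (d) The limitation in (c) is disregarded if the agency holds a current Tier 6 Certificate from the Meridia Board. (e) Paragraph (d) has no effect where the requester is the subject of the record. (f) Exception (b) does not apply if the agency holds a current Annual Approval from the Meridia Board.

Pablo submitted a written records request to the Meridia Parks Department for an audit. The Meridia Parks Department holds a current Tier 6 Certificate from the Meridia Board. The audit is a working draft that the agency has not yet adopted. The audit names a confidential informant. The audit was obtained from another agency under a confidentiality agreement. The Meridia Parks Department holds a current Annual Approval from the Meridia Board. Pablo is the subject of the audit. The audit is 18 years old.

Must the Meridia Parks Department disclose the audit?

Yes — the Meridia Parks Department must disclose the audit.

Exception (a): the audit was obtained under a confidentiality agreement — every condition holds. However, paragraphs (c)–(e) must be considered: (c) operates against (a): the record's age is 18 years, meeting the 18 years threshold. (d) would limit (c) — a current Tier 6 Certificate is held — but (e) sets (d) aside: (e) applies — Pablo is the subject of the audit. (a) is therefore removed.
Exception (b): the audit is an unadopted draft; the audit names a confidential informant — every condition holds. Turning to paragraph (f): (f) operates — a current Annual Approval is held. (b) is therefore removed.
No exception applies. The general rule governs.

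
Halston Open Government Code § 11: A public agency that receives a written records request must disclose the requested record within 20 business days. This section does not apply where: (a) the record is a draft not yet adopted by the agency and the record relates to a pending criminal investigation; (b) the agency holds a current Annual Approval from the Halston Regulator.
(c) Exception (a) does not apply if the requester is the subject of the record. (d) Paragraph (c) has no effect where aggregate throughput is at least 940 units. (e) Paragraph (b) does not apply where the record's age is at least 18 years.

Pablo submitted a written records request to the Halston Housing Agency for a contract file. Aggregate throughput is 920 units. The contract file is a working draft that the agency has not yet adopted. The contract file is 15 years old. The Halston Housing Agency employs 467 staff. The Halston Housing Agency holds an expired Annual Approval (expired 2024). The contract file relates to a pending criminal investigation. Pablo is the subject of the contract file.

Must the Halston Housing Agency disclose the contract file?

All of (a)'s requirements are met (the contract file is an unadopted draft; the contract file relates to a pending investigation). But applying paragraphs (c)–(d): (c) applies — Pablo is the subject of the contract file. (d) is not triggered (aggregate throughput is 920 units, short of 940 units), so (c) stands. So (a) is unavailable.
Exception (b) fails — there is no Annual Approval in force.
No exception is made out. the Halston Housing Agency falls within the general rule.

Yes — the Halston Housing Agency must disclose the contract file.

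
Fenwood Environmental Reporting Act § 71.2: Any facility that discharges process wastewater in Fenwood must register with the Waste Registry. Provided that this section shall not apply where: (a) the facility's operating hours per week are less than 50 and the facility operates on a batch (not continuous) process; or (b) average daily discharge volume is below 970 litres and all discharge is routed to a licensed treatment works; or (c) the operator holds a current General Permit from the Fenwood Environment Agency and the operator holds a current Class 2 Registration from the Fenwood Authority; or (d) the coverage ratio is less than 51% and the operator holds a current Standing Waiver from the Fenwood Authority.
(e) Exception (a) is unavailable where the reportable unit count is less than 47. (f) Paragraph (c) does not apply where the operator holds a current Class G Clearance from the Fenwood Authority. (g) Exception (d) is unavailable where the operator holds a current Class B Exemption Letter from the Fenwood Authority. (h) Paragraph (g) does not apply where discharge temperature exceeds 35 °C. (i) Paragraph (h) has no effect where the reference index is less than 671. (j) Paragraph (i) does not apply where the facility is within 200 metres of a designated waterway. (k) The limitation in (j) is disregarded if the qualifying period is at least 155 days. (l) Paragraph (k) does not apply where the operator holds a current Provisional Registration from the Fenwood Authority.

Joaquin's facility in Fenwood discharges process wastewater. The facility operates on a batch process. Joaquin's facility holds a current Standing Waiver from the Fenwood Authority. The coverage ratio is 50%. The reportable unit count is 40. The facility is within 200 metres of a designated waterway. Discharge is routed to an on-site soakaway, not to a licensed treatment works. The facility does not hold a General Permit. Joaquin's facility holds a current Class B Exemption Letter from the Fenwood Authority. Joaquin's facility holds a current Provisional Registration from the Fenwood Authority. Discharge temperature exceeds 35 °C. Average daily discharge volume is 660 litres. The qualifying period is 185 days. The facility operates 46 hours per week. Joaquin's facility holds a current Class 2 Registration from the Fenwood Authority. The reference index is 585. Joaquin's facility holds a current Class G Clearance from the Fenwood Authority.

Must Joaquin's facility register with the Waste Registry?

No — exception (d) applies; Joaquin's facility is not required to register with the Waste Registry.

Exception (a)'s conditions are all satisfied: the facility's operating hours per week are 46, less than the 50 limit; the facility operates on a batch process. But: (e) is triggered — the reportable unit count is 40, less than the 47 limit. So (a) is unavailable.
Exception (b) fails — discharge is not routed to a licensed treatment works.
Exception (c) does not apply: no General Permit is held.
All of (d)'s requirements are met (the coverage ratio is 50%, less than the 51% limit; a current Standing Waiver is held). As to paragraphs (g)–(l): (g) would limit (d) — a current Class B Exemption Letter is held — but (h) sets (g) aside: (h) operates against (g): discharge temperature exceeds 35 °C. (i) would limit (h) — the reference index is 585, less than the 671 limit — but (j) sets (i) aside: (j) operates against (i): the facility is within 200 m of a designated waterway. (k) would limit (j) — the qualifying period is 185 days, meeting the 155 days threshold — but (l) sets (k) aside: (l) is engaged — a current Provisional Registration is held. (d) remains available.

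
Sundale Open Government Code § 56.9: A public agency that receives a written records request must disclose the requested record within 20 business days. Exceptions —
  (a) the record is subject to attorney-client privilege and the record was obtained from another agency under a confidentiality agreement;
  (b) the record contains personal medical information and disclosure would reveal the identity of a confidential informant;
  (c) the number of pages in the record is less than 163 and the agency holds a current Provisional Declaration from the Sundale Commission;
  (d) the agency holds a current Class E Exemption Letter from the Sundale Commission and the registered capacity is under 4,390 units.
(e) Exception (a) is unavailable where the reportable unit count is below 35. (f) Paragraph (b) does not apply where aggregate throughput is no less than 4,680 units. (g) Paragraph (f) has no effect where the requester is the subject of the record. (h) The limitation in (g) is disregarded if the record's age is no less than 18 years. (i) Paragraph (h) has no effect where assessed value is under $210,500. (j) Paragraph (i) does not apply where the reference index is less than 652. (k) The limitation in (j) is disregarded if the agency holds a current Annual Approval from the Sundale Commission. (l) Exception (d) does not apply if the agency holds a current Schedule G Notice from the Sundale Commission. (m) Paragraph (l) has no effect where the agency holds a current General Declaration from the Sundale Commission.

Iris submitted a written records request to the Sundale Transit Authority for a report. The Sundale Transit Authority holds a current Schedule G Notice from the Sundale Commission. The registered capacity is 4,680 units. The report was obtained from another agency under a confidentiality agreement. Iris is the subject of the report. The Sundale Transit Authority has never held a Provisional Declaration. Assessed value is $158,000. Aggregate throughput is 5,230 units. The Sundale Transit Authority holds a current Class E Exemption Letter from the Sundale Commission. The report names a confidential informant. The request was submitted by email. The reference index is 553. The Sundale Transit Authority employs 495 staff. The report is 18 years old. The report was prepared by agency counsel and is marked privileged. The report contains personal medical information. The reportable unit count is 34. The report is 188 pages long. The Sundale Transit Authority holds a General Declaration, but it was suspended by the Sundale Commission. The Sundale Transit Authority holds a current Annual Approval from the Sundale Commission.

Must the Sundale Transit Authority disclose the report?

No — exception (b) applies; the Sundale Transit Authority is not required to disclose the report.

Exception (a): the report is privileged; the report was obtained under a confidentiality agreement — every condition holds. However, paragraph (e) must be considered: (e) operates against (a): the reportable unit count is 34, below the 35 limit. (a) is therefore removed.
Exception (b)'s conditions are all satisfied: the report contains personal medical information; the report names a confidential informant. Under paragraphs (f)–(k): (f) operates (aggregate throughput is 5,230 units, meeting the 4,680 units threshold), but yields to (g): (g) applies — Iris is the subject of the report. (h) would limit (g) — the record's age is 18 years, meeting the 18 years threshold — but (i) sets (h) aside: (i) applies — assessed value is $158,000, under the $210,500 limit. (j) applies (the reference index is 553, less than the 652 limit), but is set aside by (k): (k) operates — a current Annual Approval is held. Exception (b) stands.
Exception (c) requires that the number of pages in the record is less than 163; but the number of pages in the record is 188, not less than 163, so (c) is unavailable.
Exception (d) does not apply: the registered capacity is 4,680 units, not under 4,390 units.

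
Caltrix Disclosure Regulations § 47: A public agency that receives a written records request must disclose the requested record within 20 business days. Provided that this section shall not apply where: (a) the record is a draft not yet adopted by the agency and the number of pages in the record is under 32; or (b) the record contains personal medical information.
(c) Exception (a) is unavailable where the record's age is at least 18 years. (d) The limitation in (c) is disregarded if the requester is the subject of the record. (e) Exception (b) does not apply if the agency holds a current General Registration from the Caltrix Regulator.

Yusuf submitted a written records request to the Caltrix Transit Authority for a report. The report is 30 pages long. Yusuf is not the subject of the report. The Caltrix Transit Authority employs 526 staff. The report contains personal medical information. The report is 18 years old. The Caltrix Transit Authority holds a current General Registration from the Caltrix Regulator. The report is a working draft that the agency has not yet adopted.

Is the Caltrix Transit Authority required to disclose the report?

Yes — the Caltrix Transit Authority must disclose the report.

Exception (a) is satisfied on its face — the report is an unadopted draft; the number of pages in the record is 30, under the 32 limit. Turning to paragraphs (c)–(d): (c) applies — the record's age is 18 years, meeting the 18 years threshold. (d), which would lift (c), is inapplicable — Yusuf is not the subject of the report. Exception (a) does not apply.
Exception (b)'s conditions are all satisfied: the report contains personal medical information. But: (e) is triggered — a current General Registration is held. (b) is therefore removed.
No exception is made out. the Caltrix Transit Authority falls within the general rule.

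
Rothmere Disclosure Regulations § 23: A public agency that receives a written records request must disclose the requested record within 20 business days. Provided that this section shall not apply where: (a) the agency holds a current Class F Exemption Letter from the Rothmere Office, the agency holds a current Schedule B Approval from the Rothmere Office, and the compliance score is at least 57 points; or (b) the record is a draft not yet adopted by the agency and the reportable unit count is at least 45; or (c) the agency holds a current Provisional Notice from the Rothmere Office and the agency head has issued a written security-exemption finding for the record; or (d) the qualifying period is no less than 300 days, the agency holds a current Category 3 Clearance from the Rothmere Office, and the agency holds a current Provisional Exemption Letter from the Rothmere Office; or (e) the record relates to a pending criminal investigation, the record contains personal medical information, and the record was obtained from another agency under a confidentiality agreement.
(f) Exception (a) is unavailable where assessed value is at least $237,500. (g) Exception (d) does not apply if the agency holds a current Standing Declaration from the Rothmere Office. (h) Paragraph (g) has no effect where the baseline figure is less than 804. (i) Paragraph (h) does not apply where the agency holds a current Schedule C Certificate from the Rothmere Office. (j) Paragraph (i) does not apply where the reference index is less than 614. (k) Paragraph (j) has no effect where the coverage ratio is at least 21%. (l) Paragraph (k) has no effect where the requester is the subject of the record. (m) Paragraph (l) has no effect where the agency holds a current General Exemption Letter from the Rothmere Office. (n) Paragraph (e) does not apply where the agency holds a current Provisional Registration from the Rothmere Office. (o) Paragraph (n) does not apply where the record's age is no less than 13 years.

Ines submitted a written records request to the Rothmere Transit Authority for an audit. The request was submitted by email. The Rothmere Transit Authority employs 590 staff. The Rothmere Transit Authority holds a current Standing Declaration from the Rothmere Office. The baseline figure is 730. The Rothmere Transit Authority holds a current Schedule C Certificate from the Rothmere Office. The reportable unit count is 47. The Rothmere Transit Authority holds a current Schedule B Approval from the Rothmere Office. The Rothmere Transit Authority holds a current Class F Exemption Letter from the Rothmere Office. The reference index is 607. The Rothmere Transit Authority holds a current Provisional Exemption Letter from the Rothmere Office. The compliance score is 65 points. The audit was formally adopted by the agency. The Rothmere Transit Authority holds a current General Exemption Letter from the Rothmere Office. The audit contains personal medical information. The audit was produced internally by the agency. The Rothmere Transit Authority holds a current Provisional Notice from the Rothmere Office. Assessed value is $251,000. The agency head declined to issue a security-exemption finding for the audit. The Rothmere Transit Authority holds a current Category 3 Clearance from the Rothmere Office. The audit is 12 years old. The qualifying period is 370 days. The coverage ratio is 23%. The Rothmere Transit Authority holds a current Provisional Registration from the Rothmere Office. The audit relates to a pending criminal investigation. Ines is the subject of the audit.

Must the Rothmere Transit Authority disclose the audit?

Yes — the Rothmere Transit Authority must disclose the audit.

Exception (a) is satisfied on its face — a current Class F Exemption Letter is held; a current Schedule B Approval is held; the compliance score is 65 points, meeting the 57 points threshold. However, paragraph (f) must be considered: (f) operates against (a): assessed value is $251,000, meeting the $237,500 threshold. (a) is therefore removed.
Exception (b) fails — the audit has been formally adopted.
Exception (c) does not apply: the agency head declined to issue a security-exemption finding.
Exception (d)'s conditions are all satisfied: the qualifying period is 370 days, meeting the 300 days threshold; a current Category 3 Clearance is held; a current Provisional Exemption Letter is held. However, paragraphs (g)–(m) must be considered: (g) operates — a current Standing Declaration is held. (h) would limit (g) — the baseline figure is 730, less than the 804 limit — but (i) sets (h) aside: (i) operates against (h): a current Schedule C Certificate is held. (j) is engaged (the reference index is 607, less than the 614 limit), but is itself disapplied by (k): (k) is triggered — the coverage ratio is 23%, meeting the 21% threshold. (l) would limit (k) — Ines is the subject of the audit — but (m) sets (l) aside: (m) operates — a current General Exemption Letter is held. (d) is therefore removed.
Exception (e) does not apply: the audit was produced internally.
No exception is made out. the Rothmere Transit Authority falls within the general rule.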